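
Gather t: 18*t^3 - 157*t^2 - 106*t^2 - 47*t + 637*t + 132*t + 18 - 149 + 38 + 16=18*t^3 - 263*t^2 + 722*t - 77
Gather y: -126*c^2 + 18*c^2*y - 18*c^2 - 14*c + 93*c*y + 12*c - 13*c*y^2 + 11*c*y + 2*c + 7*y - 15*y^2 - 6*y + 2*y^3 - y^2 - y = -144*c^2 + 2*y^3 + y^2*(-13*c - 16) + y*(18*c^2 + 104*c)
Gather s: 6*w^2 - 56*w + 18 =6*w^2 - 56*w + 18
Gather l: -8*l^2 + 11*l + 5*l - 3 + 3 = -8*l^2 + 16*l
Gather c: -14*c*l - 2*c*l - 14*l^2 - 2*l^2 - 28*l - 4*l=-16*c*l - 16*l^2 - 32*l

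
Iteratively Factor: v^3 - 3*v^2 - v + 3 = (v - 1)*(v^2 - 2*v - 3) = (v - 3)*(v - 1)*(v + 1)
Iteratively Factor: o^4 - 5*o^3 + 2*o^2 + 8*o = (o - 2)*(o^3 - 3*o^2 - 4*o) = (o - 4)*(o - 2)*(o^2 + o) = o*(o - 4)*(o - 2)*(o + 1)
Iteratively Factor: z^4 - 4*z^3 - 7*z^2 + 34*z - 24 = (z - 2)*(z^3 - 2*z^2 - 11*z + 12) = (z - 4)*(z - 2)*(z^2 + 2*z - 3) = (z - 4)*(z - 2)*(z + 3)*(z - 1)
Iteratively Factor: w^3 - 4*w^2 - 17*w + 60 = (w + 4)*(w^2 - 8*w + 15) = (w - 3)*(w + 4)*(w - 5)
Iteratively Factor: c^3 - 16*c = (c)*(c^2 - 16) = c*(c - 4)*(c + 4)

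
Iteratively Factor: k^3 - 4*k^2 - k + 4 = (k - 4)*(k^2 - 1) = (k - 4)*(k - 1)*(k + 1)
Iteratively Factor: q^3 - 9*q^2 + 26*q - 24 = (q - 3)*(q^2 - 6*q + 8) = (q - 4)*(q - 3)*(q - 2)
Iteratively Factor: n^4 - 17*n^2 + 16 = (n + 1)*(n^3 - n^2 - 16*n + 16) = (n + 1)*(n + 4)*(n^2 - 5*n + 4) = (n - 4)*(n + 1)*(n + 4)*(n - 1)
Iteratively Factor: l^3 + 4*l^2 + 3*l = (l)*(l^2 + 4*l + 3) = l*(l + 1)*(l + 3)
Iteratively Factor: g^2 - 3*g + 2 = (g - 1)*(g - 2)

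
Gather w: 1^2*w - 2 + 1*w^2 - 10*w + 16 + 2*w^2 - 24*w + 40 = 3*w^2 - 33*w + 54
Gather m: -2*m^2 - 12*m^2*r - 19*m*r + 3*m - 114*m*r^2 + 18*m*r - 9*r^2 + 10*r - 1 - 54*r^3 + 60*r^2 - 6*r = m^2*(-12*r - 2) + m*(-114*r^2 - r + 3) - 54*r^3 + 51*r^2 + 4*r - 1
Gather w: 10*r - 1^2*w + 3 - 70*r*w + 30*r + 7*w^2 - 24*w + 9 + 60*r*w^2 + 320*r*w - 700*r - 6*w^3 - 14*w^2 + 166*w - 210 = -660*r - 6*w^3 + w^2*(60*r - 7) + w*(250*r + 141) - 198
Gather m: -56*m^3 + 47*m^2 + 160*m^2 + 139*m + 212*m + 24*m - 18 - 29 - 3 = -56*m^3 + 207*m^2 + 375*m - 50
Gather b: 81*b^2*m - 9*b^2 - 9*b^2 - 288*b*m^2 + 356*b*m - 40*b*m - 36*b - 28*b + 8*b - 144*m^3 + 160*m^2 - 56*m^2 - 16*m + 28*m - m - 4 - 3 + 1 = b^2*(81*m - 18) + b*(-288*m^2 + 316*m - 56) - 144*m^3 + 104*m^2 + 11*m - 6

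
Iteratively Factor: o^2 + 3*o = (o)*(o + 3)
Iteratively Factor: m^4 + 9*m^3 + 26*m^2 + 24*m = (m + 3)*(m^3 + 6*m^2 + 8*m) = m*(m + 3)*(m^2 + 6*m + 8) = m*(m + 2)*(m + 3)*(m + 4)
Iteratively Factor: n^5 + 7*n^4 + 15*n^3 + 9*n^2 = (n)*(n^4 + 7*n^3 + 15*n^2 + 9*n) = n^2*(n^3 + 7*n^2 + 15*n + 9) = n^2*(n + 3)*(n^2 + 4*n + 3) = n^2*(n + 1)*(n + 3)*(n + 3)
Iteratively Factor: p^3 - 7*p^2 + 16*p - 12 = (p - 2)*(p^2 - 5*p + 6) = (p - 3)*(p - 2)*(p - 2)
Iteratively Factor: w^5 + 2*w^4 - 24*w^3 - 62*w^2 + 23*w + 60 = (w - 5)*(w^4 + 7*w^3 + 11*w^2 - 7*w - 12) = (w - 5)*(w - 1)*(w^3 + 8*w^2 + 19*w + 12) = (w - 5)*(w - 1)*(w + 1)*(w^2 + 7*w + 12) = (w - 5)*(w - 1)*(w + 1)*(w + 4)*(w + 3)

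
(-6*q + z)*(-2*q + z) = 12*q^2 - 8*q*z + z^2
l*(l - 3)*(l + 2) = l^3 - l^2 - 6*l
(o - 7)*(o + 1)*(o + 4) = o^3 - 2*o^2 - 31*o - 28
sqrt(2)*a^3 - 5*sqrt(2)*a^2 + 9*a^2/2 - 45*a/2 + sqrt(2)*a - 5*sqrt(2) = (a - 5)*(a + 2*sqrt(2))*(sqrt(2)*a + 1/2)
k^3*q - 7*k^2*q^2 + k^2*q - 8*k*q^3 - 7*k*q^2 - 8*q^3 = (k - 8*q)*(k + q)*(k*q + q)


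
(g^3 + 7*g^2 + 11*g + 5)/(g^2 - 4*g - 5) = (g^2 + 6*g + 5)/(g - 5)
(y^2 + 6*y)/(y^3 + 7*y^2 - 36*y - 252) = y/(y^2 + y - 42)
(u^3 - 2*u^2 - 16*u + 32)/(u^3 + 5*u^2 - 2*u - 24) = (u - 4)/(u + 3)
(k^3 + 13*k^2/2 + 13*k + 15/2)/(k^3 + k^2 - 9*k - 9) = (k + 5/2)/(k - 3)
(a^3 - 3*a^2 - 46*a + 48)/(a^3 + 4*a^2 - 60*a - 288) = (a - 1)/(a + 6)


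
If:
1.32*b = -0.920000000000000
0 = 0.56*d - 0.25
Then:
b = -0.70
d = 0.45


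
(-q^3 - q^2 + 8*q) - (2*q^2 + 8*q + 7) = -q^3 - 3*q^2 - 7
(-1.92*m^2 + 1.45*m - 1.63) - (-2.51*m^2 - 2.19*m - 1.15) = 0.59*m^2 + 3.64*m - 0.48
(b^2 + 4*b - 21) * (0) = 0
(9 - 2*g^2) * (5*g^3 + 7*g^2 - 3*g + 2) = -10*g^5 - 14*g^4 + 51*g^3 + 59*g^2 - 27*g + 18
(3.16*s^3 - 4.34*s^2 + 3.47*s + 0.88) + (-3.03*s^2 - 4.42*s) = 3.16*s^3 - 7.37*s^2 - 0.95*s + 0.88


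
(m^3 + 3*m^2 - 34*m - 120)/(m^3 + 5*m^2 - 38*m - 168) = (m + 5)/(m + 7)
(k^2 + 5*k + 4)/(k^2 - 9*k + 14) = (k^2 + 5*k + 4)/(k^2 - 9*k + 14)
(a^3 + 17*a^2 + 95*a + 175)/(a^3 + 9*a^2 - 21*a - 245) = (a^2 + 10*a + 25)/(a^2 + 2*a - 35)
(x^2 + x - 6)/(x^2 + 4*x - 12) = (x + 3)/(x + 6)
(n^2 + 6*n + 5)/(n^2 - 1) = (n + 5)/(n - 1)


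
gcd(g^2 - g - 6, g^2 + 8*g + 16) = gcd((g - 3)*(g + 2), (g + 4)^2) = 1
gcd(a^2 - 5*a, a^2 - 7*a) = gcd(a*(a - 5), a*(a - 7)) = a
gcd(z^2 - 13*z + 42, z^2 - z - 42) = z - 7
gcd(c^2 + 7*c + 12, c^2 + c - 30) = 1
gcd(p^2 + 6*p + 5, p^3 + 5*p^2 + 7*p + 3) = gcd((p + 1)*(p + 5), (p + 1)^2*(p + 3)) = p + 1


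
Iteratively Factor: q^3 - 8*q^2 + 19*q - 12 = (q - 4)*(q^2 - 4*q + 3) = (q - 4)*(q - 1)*(q - 3)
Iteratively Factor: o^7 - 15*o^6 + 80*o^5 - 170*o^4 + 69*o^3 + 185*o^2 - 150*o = (o)*(o^6 - 15*o^5 + 80*o^4 - 170*o^3 + 69*o^2 + 185*o - 150) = o*(o - 5)*(o^5 - 10*o^4 + 30*o^3 - 20*o^2 - 31*o + 30) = o*(o - 5)*(o - 2)*(o^4 - 8*o^3 + 14*o^2 + 8*o - 15) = o*(o - 5)^2*(o - 2)*(o^3 - 3*o^2 - o + 3) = o*(o - 5)^2*(o - 2)*(o - 1)*(o^2 - 2*o - 3) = o*(o - 5)^2*(o - 2)*(o - 1)*(o + 1)*(o - 3)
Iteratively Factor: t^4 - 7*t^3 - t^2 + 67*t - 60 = (t + 3)*(t^3 - 10*t^2 + 29*t - 20) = (t - 4)*(t + 3)*(t^2 - 6*t + 5) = (t - 5)*(t - 4)*(t + 3)*(t - 1)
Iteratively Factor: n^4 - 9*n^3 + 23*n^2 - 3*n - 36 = (n - 3)*(n^3 - 6*n^2 + 5*n + 12) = (n - 4)*(n - 3)*(n^2 - 2*n - 3) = (n - 4)*(n - 3)^2*(n + 1)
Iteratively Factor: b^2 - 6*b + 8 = (b - 4)*(b - 2)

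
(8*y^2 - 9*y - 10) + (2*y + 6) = 8*y^2 - 7*y - 4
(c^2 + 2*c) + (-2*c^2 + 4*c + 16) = -c^2 + 6*c + 16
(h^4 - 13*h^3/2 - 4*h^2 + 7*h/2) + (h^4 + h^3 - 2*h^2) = 2*h^4 - 11*h^3/2 - 6*h^2 + 7*h/2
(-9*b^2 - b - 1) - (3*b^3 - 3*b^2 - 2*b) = -3*b^3 - 6*b^2 + b - 1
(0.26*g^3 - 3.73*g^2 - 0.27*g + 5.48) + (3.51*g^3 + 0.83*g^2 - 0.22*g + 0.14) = 3.77*g^3 - 2.9*g^2 - 0.49*g + 5.62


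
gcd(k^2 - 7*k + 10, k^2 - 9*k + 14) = k - 2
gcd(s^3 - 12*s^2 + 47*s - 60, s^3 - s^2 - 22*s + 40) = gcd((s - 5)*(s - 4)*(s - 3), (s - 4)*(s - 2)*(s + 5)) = s - 4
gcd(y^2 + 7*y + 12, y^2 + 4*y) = y + 4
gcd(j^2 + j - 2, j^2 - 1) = j - 1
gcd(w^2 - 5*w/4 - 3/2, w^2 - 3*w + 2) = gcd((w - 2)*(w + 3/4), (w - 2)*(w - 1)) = w - 2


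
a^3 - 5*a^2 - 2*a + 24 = (a - 4)*(a - 3)*(a + 2)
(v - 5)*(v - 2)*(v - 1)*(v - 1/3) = v^4 - 25*v^3/3 + 59*v^2/3 - 47*v/3 + 10/3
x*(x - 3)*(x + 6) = x^3 + 3*x^2 - 18*x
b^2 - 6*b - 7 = (b - 7)*(b + 1)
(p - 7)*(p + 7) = p^2 - 49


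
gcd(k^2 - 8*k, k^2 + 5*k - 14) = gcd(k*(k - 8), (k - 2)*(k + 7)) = 1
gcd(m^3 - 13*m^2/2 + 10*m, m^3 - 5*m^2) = m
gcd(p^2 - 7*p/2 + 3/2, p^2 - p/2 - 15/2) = p - 3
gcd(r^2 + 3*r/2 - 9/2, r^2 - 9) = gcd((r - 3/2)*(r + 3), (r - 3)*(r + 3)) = r + 3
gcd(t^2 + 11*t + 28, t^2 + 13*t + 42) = t + 7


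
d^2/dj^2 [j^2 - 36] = 2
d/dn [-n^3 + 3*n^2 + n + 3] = -3*n^2 + 6*n + 1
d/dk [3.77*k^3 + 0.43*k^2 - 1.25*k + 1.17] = 11.31*k^2 + 0.86*k - 1.25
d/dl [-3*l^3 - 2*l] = -9*l^2 - 2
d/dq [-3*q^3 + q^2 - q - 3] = -9*q^2 + 2*q - 1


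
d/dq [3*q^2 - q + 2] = 6*q - 1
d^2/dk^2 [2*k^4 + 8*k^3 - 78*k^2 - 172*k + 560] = 24*k^2 + 48*k - 156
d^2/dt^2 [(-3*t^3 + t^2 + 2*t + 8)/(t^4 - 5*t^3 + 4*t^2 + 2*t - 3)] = 2*(-3*t^9 + 3*t^8 + 33*t^7 + 3*t^6 - 636*t^5 + 1692*t^4 - 1297*t^3 + 198*t^2 - 177*t + 149)/(t^12 - 15*t^11 + 87*t^10 - 239*t^9 + 279*t^8 + 48*t^7 - 461*t^6 + 360*t^5 + 111*t^4 - 271*t^3 + 72*t^2 + 54*t - 27)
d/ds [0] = 0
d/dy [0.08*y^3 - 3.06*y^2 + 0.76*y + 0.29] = 0.24*y^2 - 6.12*y + 0.76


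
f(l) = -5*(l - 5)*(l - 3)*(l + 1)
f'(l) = -5*(l - 5)*(l - 3) - 5*(l - 5)*(l + 1) - 5*(l - 3)*(l + 1)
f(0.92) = -81.47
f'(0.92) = 16.70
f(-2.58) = 334.14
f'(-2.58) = -315.45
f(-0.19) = -67.05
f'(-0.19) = -48.84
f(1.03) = -79.38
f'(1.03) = 21.19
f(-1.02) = 2.42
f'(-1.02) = -122.01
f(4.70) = 14.54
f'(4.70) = -37.35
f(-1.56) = 83.76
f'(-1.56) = -180.70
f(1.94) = -47.68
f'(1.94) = 44.35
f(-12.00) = 14025.00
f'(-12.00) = -3035.00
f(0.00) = -75.00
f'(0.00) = -35.00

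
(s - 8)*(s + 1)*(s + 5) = s^3 - 2*s^2 - 43*s - 40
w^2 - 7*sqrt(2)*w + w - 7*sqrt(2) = (w + 1)*(w - 7*sqrt(2))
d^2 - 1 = (d - 1)*(d + 1)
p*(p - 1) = p^2 - p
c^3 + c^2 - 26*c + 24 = (c - 4)*(c - 1)*(c + 6)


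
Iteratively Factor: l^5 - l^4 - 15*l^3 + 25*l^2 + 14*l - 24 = (l - 3)*(l^4 + 2*l^3 - 9*l^2 - 2*l + 8) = (l - 3)*(l + 4)*(l^3 - 2*l^2 - l + 2) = (l - 3)*(l - 1)*(l + 4)*(l^2 - l - 2) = (l - 3)*(l - 2)*(l - 1)*(l + 4)*(l + 1)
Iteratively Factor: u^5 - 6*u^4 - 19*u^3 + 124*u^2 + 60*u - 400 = (u - 5)*(u^4 - u^3 - 24*u^2 + 4*u + 80) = (u - 5)*(u - 2)*(u^3 + u^2 - 22*u - 40) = (u - 5)*(u - 2)*(u + 4)*(u^2 - 3*u - 10) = (u - 5)^2*(u - 2)*(u + 4)*(u + 2)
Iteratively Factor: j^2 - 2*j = (j - 2)*(j)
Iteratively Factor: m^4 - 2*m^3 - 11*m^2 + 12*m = (m)*(m^3 - 2*m^2 - 11*m + 12) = m*(m - 1)*(m^2 - m - 12) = m*(m - 1)*(m + 3)*(m - 4)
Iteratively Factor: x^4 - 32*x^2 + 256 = (x - 4)*(x^3 + 4*x^2 - 16*x - 64) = (x - 4)^2*(x^2 + 8*x + 16) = (x - 4)^2*(x + 4)*(x + 4)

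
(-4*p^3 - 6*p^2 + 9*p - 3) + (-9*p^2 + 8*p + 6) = -4*p^3 - 15*p^2 + 17*p + 3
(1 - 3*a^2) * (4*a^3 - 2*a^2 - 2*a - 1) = -12*a^5 + 6*a^4 + 10*a^3 + a^2 - 2*a - 1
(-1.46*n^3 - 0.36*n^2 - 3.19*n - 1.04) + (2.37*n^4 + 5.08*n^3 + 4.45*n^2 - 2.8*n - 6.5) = 2.37*n^4 + 3.62*n^3 + 4.09*n^2 - 5.99*n - 7.54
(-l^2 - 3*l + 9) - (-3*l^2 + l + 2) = 2*l^2 - 4*l + 7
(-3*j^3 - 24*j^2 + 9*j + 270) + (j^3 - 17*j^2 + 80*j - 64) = -2*j^3 - 41*j^2 + 89*j + 206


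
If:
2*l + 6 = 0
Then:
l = -3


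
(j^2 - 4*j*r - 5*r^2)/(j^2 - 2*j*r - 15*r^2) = (j + r)/(j + 3*r)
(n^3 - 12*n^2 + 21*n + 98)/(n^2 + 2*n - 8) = (n^3 - 12*n^2 + 21*n + 98)/(n^2 + 2*n - 8)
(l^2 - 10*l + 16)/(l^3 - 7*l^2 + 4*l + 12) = (l - 8)/(l^2 - 5*l - 6)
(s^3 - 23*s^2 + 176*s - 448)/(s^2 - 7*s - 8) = (s^2 - 15*s + 56)/(s + 1)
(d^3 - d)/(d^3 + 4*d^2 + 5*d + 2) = d*(d - 1)/(d^2 + 3*d + 2)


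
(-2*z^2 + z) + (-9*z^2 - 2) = -11*z^2 + z - 2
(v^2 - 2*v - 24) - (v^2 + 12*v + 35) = -14*v - 59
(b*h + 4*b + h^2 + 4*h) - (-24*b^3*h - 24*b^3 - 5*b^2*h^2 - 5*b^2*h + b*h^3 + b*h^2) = 24*b^3*h + 24*b^3 + 5*b^2*h^2 + 5*b^2*h - b*h^3 - b*h^2 + b*h + 4*b + h^2 + 4*h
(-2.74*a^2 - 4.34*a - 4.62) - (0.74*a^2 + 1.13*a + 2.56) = -3.48*a^2 - 5.47*a - 7.18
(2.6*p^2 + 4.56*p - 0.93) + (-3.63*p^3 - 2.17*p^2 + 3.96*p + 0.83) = -3.63*p^3 + 0.43*p^2 + 8.52*p - 0.1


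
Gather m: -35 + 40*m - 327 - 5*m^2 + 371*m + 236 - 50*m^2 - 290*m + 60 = -55*m^2 + 121*m - 66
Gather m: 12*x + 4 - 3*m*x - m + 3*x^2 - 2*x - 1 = m*(-3*x - 1) + 3*x^2 + 10*x + 3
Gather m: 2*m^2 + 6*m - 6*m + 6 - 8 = 2*m^2 - 2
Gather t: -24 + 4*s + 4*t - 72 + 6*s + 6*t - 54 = 10*s + 10*t - 150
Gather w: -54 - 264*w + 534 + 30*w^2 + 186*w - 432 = 30*w^2 - 78*w + 48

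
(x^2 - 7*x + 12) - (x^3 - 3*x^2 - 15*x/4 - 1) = -x^3 + 4*x^2 - 13*x/4 + 13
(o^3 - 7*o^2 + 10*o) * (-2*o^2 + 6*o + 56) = -2*o^5 + 20*o^4 - 6*o^3 - 332*o^2 + 560*o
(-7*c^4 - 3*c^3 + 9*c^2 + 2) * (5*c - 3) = -35*c^5 + 6*c^4 + 54*c^3 - 27*c^2 + 10*c - 6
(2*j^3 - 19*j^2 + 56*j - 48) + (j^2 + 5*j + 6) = 2*j^3 - 18*j^2 + 61*j - 42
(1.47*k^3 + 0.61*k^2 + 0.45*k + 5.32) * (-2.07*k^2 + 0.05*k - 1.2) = -3.0429*k^5 - 1.1892*k^4 - 2.665*k^3 - 11.7219*k^2 - 0.274*k - 6.384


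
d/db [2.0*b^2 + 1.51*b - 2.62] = 4.0*b + 1.51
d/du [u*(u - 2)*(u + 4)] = 3*u^2 + 4*u - 8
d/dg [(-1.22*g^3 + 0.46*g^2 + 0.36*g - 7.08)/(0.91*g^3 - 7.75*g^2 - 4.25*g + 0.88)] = (-4.44089209850063e-16*g^5 + 9.0364*g^4 + 9.7148*g^3 + 16.9426*g^2 - 108.9304*g - 29.7732)/(0.8281*g^6 - 14.105*g^5 + 52.3275*g^4 + 67.4766*g^3 + 4.4225*g^2 - 7.48*g + 0.7744)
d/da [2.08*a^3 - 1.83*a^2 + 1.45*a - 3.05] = 6.24*a^2 - 3.66*a + 1.45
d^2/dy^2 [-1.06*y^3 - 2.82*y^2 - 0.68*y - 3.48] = -6.36*y - 5.64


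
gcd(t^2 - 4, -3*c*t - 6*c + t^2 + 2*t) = t + 2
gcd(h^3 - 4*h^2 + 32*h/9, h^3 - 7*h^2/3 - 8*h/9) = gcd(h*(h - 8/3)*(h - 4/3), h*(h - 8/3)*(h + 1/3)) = h^2 - 8*h/3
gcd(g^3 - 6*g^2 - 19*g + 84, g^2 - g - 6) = g - 3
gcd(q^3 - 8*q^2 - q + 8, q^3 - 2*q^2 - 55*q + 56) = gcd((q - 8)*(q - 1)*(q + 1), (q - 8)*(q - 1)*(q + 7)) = q^2 - 9*q + 8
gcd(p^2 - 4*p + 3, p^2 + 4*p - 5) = p - 1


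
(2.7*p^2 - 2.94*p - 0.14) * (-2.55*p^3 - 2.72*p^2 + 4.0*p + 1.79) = -6.885*p^5 + 0.152999999999998*p^4 + 19.1538*p^3 - 6.5462*p^2 - 5.8226*p - 0.2506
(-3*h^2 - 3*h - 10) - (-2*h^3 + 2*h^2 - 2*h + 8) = 2*h^3 - 5*h^2 - h - 18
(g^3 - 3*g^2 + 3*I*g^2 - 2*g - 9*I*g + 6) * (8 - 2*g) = -2*g^4 + 14*g^3 - 6*I*g^3 - 20*g^2 + 42*I*g^2 - 28*g - 72*I*g + 48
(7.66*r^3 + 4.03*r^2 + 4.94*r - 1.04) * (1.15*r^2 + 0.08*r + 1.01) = 8.809*r^5 + 5.2473*r^4 + 13.74*r^3 + 3.2695*r^2 + 4.9062*r - 1.0504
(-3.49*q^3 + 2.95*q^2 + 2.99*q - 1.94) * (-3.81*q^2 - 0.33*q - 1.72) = 13.2969*q^5 - 10.0878*q^4 - 6.3626*q^3 + 1.3307*q^2 - 4.5026*q + 3.3368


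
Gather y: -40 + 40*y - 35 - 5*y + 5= 35*y - 70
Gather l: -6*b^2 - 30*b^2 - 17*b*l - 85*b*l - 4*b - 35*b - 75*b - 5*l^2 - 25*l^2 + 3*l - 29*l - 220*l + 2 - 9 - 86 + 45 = -36*b^2 - 114*b - 30*l^2 + l*(-102*b - 246) - 48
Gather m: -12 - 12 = -24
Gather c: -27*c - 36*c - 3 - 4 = -63*c - 7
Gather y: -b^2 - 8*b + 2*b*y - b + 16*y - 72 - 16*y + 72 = -b^2 + 2*b*y - 9*b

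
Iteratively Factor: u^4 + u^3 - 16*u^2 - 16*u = (u + 1)*(u^3 - 16*u) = (u + 1)*(u + 4)*(u^2 - 4*u) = u*(u + 1)*(u + 4)*(u - 4)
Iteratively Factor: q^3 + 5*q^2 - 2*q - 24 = (q - 2)*(q^2 + 7*q + 12) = (q - 2)*(q + 4)*(q + 3)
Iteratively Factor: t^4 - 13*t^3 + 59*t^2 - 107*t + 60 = (t - 5)*(t^3 - 8*t^2 + 19*t - 12) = (t - 5)*(t - 4)*(t^2 - 4*t + 3) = (t - 5)*(t - 4)*(t - 3)*(t - 1)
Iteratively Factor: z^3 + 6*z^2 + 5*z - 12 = (z + 3)*(z^2 + 3*z - 4) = (z - 1)*(z + 3)*(z + 4)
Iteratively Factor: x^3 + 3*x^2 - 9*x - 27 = (x - 3)*(x^2 + 6*x + 9) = (x - 3)*(x + 3)*(x + 3)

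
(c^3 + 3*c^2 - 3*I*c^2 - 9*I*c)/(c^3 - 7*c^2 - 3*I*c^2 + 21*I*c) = (c + 3)/(c - 7)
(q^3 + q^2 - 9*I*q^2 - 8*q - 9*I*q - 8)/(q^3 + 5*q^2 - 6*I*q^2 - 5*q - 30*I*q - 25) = (q^2 + q*(1 - 8*I) - 8*I)/(q^2 + 5*q*(1 - I) - 25*I)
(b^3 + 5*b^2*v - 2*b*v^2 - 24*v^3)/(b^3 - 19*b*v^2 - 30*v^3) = (-b^2 - 2*b*v + 8*v^2)/(-b^2 + 3*b*v + 10*v^2)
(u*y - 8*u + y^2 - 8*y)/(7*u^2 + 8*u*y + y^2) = (y - 8)/(7*u + y)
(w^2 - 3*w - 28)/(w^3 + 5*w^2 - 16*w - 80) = (w - 7)/(w^2 + w - 20)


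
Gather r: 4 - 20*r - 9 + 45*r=25*r - 5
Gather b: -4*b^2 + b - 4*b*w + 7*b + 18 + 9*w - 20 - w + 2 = -4*b^2 + b*(8 - 4*w) + 8*w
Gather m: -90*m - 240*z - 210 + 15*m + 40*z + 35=-75*m - 200*z - 175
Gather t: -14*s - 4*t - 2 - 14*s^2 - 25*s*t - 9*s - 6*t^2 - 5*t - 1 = -14*s^2 - 23*s - 6*t^2 + t*(-25*s - 9) - 3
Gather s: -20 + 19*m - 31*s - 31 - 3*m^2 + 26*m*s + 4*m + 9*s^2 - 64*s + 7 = -3*m^2 + 23*m + 9*s^2 + s*(26*m - 95) - 44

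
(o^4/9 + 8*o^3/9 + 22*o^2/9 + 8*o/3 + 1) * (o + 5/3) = o^5/9 + 29*o^4/27 + 106*o^3/27 + 182*o^2/27 + 49*o/9 + 5/3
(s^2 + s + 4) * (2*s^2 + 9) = 2*s^4 + 2*s^3 + 17*s^2 + 9*s + 36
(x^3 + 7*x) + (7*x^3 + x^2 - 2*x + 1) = 8*x^3 + x^2 + 5*x + 1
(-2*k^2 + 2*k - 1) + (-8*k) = -2*k^2 - 6*k - 1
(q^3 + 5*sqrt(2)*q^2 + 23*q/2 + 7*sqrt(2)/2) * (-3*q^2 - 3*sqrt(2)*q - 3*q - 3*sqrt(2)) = -3*q^5 - 18*sqrt(2)*q^4 - 3*q^4 - 129*q^3/2 - 18*sqrt(2)*q^3 - 129*q^2/2 - 45*sqrt(2)*q^2 - 45*sqrt(2)*q - 21*q - 21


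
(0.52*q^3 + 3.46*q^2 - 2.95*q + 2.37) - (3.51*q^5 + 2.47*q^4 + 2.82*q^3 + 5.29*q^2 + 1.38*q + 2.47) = -3.51*q^5 - 2.47*q^4 - 2.3*q^3 - 1.83*q^2 - 4.33*q - 0.1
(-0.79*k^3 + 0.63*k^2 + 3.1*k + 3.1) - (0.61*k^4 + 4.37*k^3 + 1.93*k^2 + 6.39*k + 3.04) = -0.61*k^4 - 5.16*k^3 - 1.3*k^2 - 3.29*k + 0.0600000000000001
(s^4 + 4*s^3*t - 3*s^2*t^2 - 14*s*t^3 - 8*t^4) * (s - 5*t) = s^5 - s^4*t - 23*s^3*t^2 + s^2*t^3 + 62*s*t^4 + 40*t^5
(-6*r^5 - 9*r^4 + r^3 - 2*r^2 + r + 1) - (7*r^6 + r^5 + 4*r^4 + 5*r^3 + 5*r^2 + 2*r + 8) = -7*r^6 - 7*r^5 - 13*r^4 - 4*r^3 - 7*r^2 - r - 7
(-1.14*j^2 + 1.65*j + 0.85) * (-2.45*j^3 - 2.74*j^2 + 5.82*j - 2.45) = 2.793*j^5 - 0.9189*j^4 - 13.2383*j^3 + 10.067*j^2 + 0.9045*j - 2.0825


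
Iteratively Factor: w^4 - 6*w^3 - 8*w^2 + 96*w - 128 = (w - 4)*(w^3 - 2*w^2 - 16*w + 32) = (w - 4)*(w + 4)*(w^2 - 6*w + 8) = (w - 4)*(w - 2)*(w + 4)*(w - 4)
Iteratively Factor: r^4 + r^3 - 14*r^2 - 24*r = (r + 2)*(r^3 - r^2 - 12*r) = (r + 2)*(r + 3)*(r^2 - 4*r) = (r - 4)*(r + 2)*(r + 3)*(r)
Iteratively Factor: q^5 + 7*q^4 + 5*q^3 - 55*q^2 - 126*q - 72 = (q - 3)*(q^4 + 10*q^3 + 35*q^2 + 50*q + 24) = (q - 3)*(q + 1)*(q^3 + 9*q^2 + 26*q + 24) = (q - 3)*(q + 1)*(q + 3)*(q^2 + 6*q + 8) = (q - 3)*(q + 1)*(q + 2)*(q + 3)*(q + 4)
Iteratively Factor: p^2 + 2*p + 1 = (p + 1)*(p + 1)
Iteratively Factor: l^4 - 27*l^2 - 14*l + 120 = (l + 4)*(l^3 - 4*l^2 - 11*l + 30) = (l - 2)*(l + 4)*(l^2 - 2*l - 15) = (l - 2)*(l + 3)*(l + 4)*(l - 5)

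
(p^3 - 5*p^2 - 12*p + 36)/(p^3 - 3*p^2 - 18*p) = (p - 2)/p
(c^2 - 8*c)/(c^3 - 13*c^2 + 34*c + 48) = c/(c^2 - 5*c - 6)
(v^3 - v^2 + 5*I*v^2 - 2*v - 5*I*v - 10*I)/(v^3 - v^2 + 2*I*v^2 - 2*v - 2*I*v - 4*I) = (v + 5*I)/(v + 2*I)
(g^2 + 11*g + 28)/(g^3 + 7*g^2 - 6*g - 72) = (g + 7)/(g^2 + 3*g - 18)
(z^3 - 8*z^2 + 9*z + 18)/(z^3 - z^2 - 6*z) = (z^2 - 5*z - 6)/(z*(z + 2))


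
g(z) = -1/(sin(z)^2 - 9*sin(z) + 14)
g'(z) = -(-2*sin(z)*cos(z) + 9*cos(z))/(sin(z)^2 - 9*sin(z) + 14)^2 = (2*sin(z) - 9)*cos(z)/(sin(z)^2 - 9*sin(z) + 14)^2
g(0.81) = -0.12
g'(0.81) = -0.08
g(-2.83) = -0.06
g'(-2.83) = 0.03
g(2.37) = -0.12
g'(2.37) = 0.08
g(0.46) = -0.10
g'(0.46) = -0.07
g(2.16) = -0.14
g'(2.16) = 0.08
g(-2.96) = -0.06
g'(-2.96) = 0.04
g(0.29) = -0.09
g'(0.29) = -0.06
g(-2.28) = -0.05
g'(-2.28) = 0.01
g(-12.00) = -0.11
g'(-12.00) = -0.07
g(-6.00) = -0.09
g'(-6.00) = -0.06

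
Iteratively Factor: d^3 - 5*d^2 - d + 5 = (d - 5)*(d^2 - 1) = (d - 5)*(d - 1)*(d + 1)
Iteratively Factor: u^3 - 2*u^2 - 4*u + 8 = (u - 2)*(u^2 - 4) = (u - 2)^2*(u + 2)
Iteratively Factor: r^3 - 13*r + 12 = (r - 3)*(r^2 + 3*r - 4) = (r - 3)*(r - 1)*(r + 4)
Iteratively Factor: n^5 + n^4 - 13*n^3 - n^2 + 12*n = (n - 1)*(n^4 + 2*n^3 - 11*n^2 - 12*n) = n*(n - 1)*(n^3 + 2*n^2 - 11*n - 12) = n*(n - 1)*(n + 4)*(n^2 - 2*n - 3) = n*(n - 3)*(n - 1)*(n + 4)*(n + 1)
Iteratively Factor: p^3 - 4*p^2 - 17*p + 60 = (p - 5)*(p^2 + p - 12) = (p - 5)*(p + 4)*(p - 3)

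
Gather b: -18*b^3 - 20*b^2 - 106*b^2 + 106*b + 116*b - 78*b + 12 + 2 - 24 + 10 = -18*b^3 - 126*b^2 + 144*b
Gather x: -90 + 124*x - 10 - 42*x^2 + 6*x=-42*x^2 + 130*x - 100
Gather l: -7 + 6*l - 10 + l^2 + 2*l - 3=l^2 + 8*l - 20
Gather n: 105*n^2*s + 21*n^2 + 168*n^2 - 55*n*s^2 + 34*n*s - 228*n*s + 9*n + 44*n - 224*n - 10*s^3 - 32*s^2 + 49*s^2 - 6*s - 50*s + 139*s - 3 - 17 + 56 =n^2*(105*s + 189) + n*(-55*s^2 - 194*s - 171) - 10*s^3 + 17*s^2 + 83*s + 36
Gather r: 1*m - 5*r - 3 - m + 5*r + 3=0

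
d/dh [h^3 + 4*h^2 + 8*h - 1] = 3*h^2 + 8*h + 8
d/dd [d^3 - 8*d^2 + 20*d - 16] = 3*d^2 - 16*d + 20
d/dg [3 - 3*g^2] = -6*g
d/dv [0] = 0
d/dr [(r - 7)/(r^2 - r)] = (-r^2 + 14*r - 7)/(r^2*(r^2 - 2*r + 1))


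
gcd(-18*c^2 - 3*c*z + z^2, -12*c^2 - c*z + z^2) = 3*c + z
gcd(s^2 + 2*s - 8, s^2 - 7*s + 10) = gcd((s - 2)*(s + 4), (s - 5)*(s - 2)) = s - 2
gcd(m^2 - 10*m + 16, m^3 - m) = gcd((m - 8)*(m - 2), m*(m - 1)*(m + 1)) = 1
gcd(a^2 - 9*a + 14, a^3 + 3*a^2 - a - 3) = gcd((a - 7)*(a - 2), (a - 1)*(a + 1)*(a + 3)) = 1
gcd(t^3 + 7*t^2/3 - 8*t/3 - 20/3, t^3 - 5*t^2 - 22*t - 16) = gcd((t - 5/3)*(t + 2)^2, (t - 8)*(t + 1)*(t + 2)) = t + 2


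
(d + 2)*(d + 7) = d^2 + 9*d + 14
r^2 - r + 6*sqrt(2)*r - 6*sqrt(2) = (r - 1)*(r + 6*sqrt(2))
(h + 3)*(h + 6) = h^2 + 9*h + 18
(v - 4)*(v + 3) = v^2 - v - 12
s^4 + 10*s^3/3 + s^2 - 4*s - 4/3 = (s - 1)*(s + 1/3)*(s + 2)^2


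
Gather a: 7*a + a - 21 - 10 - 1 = 8*a - 32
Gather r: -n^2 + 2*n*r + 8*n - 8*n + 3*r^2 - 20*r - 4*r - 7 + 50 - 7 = -n^2 + 3*r^2 + r*(2*n - 24) + 36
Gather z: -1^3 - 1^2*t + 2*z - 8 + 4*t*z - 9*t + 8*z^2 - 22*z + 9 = -10*t + 8*z^2 + z*(4*t - 20)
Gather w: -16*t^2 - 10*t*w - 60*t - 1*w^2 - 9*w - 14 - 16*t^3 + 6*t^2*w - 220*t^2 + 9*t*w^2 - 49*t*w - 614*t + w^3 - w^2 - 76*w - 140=-16*t^3 - 236*t^2 - 674*t + w^3 + w^2*(9*t - 2) + w*(6*t^2 - 59*t - 85) - 154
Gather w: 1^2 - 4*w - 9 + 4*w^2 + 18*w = 4*w^2 + 14*w - 8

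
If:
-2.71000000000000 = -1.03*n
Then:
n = 2.63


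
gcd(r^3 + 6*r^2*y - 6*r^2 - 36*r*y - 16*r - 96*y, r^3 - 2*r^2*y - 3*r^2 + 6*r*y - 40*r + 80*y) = r - 8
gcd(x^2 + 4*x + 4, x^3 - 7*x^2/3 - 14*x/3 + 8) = x + 2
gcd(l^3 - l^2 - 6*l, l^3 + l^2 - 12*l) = l^2 - 3*l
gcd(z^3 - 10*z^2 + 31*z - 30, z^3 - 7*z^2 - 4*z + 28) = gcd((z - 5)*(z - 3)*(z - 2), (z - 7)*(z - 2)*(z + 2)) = z - 2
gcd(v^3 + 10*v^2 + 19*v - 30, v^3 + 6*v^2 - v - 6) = v^2 + 5*v - 6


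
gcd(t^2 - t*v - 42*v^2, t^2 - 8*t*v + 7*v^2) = t - 7*v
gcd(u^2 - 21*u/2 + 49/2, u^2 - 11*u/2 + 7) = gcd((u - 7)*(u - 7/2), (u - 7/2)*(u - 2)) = u - 7/2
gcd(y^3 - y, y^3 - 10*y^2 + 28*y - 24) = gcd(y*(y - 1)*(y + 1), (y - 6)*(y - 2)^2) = 1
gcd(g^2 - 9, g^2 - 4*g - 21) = g + 3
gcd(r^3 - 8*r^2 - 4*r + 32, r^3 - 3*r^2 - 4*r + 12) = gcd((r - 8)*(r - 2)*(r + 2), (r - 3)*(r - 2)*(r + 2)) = r^2 - 4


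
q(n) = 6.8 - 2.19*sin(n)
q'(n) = -2.19*cos(n)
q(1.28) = 4.70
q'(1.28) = -0.63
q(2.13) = 4.94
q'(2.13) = 1.16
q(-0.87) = 8.47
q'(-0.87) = -1.41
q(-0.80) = 8.37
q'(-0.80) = -1.53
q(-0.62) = 8.07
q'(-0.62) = -1.78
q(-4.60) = 4.62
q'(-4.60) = 0.25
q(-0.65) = 8.13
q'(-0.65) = -1.74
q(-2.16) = 8.62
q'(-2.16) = 1.22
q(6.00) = 7.41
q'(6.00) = -2.10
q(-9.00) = 7.70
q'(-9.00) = 2.00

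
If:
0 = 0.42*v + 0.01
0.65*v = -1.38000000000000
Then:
No Solution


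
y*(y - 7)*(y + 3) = y^3 - 4*y^2 - 21*y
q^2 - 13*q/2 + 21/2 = (q - 7/2)*(q - 3)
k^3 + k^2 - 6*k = k*(k - 2)*(k + 3)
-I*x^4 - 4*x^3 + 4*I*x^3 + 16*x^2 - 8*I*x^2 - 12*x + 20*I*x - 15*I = (x - 3)*(x - 5*I)*(x + I)*(-I*x + I)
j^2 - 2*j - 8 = (j - 4)*(j + 2)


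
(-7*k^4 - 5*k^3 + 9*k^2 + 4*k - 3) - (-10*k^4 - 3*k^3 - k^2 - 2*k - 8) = 3*k^4 - 2*k^3 + 10*k^2 + 6*k + 5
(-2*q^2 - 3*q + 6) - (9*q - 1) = -2*q^2 - 12*q + 7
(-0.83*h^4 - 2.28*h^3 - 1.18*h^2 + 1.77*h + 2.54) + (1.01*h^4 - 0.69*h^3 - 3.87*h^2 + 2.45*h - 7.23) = 0.18*h^4 - 2.97*h^3 - 5.05*h^2 + 4.22*h - 4.69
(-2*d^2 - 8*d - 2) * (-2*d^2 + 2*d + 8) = 4*d^4 + 12*d^3 - 28*d^2 - 68*d - 16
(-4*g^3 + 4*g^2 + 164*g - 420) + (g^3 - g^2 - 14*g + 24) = -3*g^3 + 3*g^2 + 150*g - 396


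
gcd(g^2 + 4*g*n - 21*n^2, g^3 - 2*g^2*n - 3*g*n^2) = g - 3*n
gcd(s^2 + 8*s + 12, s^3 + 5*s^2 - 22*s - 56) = s + 2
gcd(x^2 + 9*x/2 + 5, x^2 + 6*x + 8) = x + 2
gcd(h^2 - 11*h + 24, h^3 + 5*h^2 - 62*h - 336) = h - 8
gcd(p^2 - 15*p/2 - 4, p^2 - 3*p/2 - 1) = p + 1/2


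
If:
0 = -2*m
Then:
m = 0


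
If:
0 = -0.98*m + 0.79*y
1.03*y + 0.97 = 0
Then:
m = -0.76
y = -0.94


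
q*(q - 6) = q^2 - 6*q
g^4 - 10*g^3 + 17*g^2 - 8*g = g*(g - 8)*(g - 1)^2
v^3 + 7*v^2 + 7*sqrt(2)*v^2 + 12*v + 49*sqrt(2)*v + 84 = (v + 7)*(v + sqrt(2))*(v + 6*sqrt(2))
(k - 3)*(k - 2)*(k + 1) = k^3 - 4*k^2 + k + 6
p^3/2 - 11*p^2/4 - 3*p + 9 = (p/2 + 1)*(p - 6)*(p - 3/2)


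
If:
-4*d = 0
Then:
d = 0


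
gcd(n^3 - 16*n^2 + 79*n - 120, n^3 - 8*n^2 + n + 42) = n - 3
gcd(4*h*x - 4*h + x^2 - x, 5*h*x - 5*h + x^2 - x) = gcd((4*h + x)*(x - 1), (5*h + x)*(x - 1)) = x - 1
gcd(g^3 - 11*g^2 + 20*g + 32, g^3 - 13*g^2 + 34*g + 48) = g^2 - 7*g - 8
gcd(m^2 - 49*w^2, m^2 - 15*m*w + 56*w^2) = -m + 7*w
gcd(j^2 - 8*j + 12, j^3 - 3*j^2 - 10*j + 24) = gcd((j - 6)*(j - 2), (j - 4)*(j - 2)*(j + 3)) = j - 2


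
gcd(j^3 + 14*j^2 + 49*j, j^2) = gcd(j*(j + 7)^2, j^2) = j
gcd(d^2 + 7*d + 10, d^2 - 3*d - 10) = d + 2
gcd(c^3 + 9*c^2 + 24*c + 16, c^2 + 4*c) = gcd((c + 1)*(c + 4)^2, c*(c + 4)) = c + 4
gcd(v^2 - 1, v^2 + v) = v + 1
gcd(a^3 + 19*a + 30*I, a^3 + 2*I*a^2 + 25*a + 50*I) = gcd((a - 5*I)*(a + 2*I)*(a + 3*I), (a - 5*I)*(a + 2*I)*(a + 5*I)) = a^2 - 3*I*a + 10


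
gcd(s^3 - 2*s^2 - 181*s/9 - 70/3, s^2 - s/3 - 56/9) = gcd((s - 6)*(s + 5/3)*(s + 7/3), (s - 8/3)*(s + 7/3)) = s + 7/3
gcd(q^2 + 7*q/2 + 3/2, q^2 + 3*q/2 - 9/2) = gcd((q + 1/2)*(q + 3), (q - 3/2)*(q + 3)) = q + 3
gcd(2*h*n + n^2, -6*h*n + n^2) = n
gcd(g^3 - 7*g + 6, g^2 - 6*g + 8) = g - 2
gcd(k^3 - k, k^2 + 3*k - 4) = k - 1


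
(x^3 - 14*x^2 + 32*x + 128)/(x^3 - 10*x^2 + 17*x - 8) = (x^2 - 6*x - 16)/(x^2 - 2*x + 1)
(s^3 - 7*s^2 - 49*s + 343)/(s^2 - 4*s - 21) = (s^2 - 49)/(s + 3)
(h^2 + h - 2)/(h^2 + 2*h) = (h - 1)/h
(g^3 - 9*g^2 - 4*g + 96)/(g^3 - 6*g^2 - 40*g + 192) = (g + 3)/(g + 6)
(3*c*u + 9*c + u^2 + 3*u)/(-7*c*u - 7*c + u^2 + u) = (3*c*u + 9*c + u^2 + 3*u)/(-7*c*u - 7*c + u^2 + u)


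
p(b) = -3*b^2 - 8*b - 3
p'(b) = -6*b - 8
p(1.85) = -28.07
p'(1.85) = -19.10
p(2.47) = -41.06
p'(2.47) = -22.82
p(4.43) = -97.31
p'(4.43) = -34.58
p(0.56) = -8.42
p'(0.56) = -11.36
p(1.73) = -25.82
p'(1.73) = -18.38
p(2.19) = -34.91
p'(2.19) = -21.14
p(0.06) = -3.49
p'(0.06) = -8.36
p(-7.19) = -100.57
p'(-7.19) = 35.14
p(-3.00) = -6.00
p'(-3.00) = 10.00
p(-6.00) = -63.00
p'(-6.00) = 28.00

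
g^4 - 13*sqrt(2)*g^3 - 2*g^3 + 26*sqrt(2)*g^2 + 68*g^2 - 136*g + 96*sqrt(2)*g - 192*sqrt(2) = (g - 2)*(g - 8*sqrt(2))*(g - 6*sqrt(2))*(g + sqrt(2))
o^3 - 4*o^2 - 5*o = o*(o - 5)*(o + 1)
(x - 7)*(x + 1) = x^2 - 6*x - 7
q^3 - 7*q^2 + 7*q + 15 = (q - 5)*(q - 3)*(q + 1)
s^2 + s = s*(s + 1)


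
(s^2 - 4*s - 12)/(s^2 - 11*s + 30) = (s + 2)/(s - 5)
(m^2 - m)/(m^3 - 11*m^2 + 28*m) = (m - 1)/(m^2 - 11*m + 28)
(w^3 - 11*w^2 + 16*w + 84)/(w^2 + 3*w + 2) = (w^2 - 13*w + 42)/(w + 1)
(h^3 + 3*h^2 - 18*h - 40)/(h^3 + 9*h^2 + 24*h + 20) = (h - 4)/(h + 2)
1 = 1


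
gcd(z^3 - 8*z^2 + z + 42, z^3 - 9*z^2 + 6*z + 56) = z^2 - 5*z - 14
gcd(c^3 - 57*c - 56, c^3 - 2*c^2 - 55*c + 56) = c^2 - c - 56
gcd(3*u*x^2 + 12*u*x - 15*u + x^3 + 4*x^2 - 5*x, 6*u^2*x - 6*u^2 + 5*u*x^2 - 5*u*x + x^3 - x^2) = 3*u*x - 3*u + x^2 - x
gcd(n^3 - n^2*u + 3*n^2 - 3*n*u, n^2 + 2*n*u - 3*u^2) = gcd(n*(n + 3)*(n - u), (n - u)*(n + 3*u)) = -n + u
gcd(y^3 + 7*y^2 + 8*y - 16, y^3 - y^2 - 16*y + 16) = y^2 + 3*y - 4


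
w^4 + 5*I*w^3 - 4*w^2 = w^2*(w + I)*(w + 4*I)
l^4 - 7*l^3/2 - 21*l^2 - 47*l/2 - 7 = (l - 7)*(l + 1/2)*(l + 1)*(l + 2)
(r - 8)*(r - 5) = r^2 - 13*r + 40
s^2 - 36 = (s - 6)*(s + 6)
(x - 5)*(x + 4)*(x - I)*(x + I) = x^4 - x^3 - 19*x^2 - x - 20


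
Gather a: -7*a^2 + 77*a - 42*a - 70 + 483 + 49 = -7*a^2 + 35*a + 462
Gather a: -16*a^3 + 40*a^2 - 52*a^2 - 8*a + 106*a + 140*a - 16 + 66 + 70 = -16*a^3 - 12*a^2 + 238*a + 120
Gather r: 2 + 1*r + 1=r + 3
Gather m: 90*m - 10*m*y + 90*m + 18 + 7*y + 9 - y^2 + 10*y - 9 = m*(180 - 10*y) - y^2 + 17*y + 18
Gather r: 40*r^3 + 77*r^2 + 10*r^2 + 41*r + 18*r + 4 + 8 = 40*r^3 + 87*r^2 + 59*r + 12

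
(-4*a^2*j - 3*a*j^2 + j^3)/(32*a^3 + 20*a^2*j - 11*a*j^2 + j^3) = -j/(8*a - j)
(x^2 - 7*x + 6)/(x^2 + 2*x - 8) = (x^2 - 7*x + 6)/(x^2 + 2*x - 8)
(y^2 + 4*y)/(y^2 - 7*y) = (y + 4)/(y - 7)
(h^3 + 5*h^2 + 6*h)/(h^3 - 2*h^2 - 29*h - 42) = h/(h - 7)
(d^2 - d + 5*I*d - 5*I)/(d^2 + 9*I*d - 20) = (d - 1)/(d + 4*I)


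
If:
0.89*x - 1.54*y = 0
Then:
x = 1.73033707865169*y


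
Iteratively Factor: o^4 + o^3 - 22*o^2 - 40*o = (o - 5)*(o^3 + 6*o^2 + 8*o) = o*(o - 5)*(o^2 + 6*o + 8) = o*(o - 5)*(o + 4)*(o + 2)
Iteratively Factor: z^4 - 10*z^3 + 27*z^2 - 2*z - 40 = (z - 4)*(z^3 - 6*z^2 + 3*z + 10) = (z - 5)*(z - 4)*(z^2 - z - 2) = (z - 5)*(z - 4)*(z - 2)*(z + 1)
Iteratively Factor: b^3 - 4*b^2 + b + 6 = (b - 2)*(b^2 - 2*b - 3) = (b - 3)*(b - 2)*(b + 1)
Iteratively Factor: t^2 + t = (t)*(t + 1)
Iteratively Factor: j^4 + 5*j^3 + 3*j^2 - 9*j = (j + 3)*(j^3 + 2*j^2 - 3*j) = (j + 3)^2*(j^2 - j) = (j - 1)*(j + 3)^2*(j)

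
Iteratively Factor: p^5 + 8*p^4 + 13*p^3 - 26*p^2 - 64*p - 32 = (p - 2)*(p^4 + 10*p^3 + 33*p^2 + 40*p + 16) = (p - 2)*(p + 4)*(p^3 + 6*p^2 + 9*p + 4) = (p - 2)*(p + 4)^2*(p^2 + 2*p + 1) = (p - 2)*(p + 1)*(p + 4)^2*(p + 1)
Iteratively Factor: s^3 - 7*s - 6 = (s + 2)*(s^2 - 2*s - 3) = (s - 3)*(s + 2)*(s + 1)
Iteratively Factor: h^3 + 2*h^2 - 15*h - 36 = (h + 3)*(h^2 - h - 12) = (h + 3)^2*(h - 4)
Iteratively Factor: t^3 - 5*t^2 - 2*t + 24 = (t - 3)*(t^2 - 2*t - 8) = (t - 4)*(t - 3)*(t + 2)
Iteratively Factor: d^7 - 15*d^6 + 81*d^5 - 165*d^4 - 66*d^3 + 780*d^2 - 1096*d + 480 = (d - 4)*(d^6 - 11*d^5 + 37*d^4 - 17*d^3 - 134*d^2 + 244*d - 120) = (d - 4)*(d - 2)*(d^5 - 9*d^4 + 19*d^3 + 21*d^2 - 92*d + 60) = (d - 4)*(d - 2)*(d + 2)*(d^4 - 11*d^3 + 41*d^2 - 61*d + 30) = (d - 4)*(d - 2)^2*(d + 2)*(d^3 - 9*d^2 + 23*d - 15) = (d - 5)*(d - 4)*(d - 2)^2*(d + 2)*(d^2 - 4*d + 3) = (d - 5)*(d - 4)*(d - 2)^2*(d - 1)*(d + 2)*(d - 3)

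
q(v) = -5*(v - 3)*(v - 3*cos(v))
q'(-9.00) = 17.15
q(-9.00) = -376.00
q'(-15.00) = -21.97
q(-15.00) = -1144.88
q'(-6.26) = 95.82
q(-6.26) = -428.70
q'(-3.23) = 40.61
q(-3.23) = -7.53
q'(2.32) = -10.95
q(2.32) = 14.83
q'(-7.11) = -15.32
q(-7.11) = -462.11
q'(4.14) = -20.15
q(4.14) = -32.86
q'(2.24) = -7.76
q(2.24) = 15.58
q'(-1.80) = -40.53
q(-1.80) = -26.84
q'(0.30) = 38.30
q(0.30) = -34.64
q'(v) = -5*v - 5*(v - 3)*(3*sin(v) + 1) + 15*cos(v)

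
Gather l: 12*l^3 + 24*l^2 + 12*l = 12*l^3 + 24*l^2 + 12*l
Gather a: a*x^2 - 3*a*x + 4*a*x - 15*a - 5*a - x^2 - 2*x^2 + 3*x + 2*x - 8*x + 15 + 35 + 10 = a*(x^2 + x - 20) - 3*x^2 - 3*x + 60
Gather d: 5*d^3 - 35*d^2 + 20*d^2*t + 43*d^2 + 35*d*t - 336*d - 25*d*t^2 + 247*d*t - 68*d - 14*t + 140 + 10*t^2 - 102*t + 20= 5*d^3 + d^2*(20*t + 8) + d*(-25*t^2 + 282*t - 404) + 10*t^2 - 116*t + 160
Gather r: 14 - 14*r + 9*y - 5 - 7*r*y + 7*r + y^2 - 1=r*(-7*y - 7) + y^2 + 9*y + 8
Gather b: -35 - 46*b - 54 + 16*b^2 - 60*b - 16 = 16*b^2 - 106*b - 105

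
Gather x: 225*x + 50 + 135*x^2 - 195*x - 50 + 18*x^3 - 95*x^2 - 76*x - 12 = 18*x^3 + 40*x^2 - 46*x - 12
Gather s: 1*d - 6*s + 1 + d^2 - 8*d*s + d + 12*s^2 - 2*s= d^2 + 2*d + 12*s^2 + s*(-8*d - 8) + 1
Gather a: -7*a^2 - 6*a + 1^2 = -7*a^2 - 6*a + 1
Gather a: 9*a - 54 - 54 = 9*a - 108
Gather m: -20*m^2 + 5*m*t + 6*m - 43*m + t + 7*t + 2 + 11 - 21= -20*m^2 + m*(5*t - 37) + 8*t - 8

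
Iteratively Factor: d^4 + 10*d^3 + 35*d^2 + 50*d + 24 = (d + 4)*(d^3 + 6*d^2 + 11*d + 6) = (d + 3)*(d + 4)*(d^2 + 3*d + 2) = (d + 1)*(d + 3)*(d + 4)*(d + 2)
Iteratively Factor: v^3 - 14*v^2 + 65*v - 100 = (v - 5)*(v^2 - 9*v + 20) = (v - 5)*(v - 4)*(v - 5)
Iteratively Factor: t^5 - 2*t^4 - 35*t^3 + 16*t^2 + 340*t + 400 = (t + 2)*(t^4 - 4*t^3 - 27*t^2 + 70*t + 200) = (t + 2)^2*(t^3 - 6*t^2 - 15*t + 100) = (t + 2)^2*(t + 4)*(t^2 - 10*t + 25) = (t - 5)*(t + 2)^2*(t + 4)*(t - 5)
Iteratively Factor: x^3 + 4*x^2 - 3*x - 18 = (x + 3)*(x^2 + x - 6) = (x + 3)^2*(x - 2)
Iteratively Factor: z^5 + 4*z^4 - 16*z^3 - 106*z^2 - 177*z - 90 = (z + 1)*(z^4 + 3*z^3 - 19*z^2 - 87*z - 90) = (z + 1)*(z + 3)*(z^3 - 19*z - 30) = (z + 1)*(z + 2)*(z + 3)*(z^2 - 2*z - 15) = (z - 5)*(z + 1)*(z + 2)*(z + 3)*(z + 3)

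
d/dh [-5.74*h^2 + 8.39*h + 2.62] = 8.39 - 11.48*h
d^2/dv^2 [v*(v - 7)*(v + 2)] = 6*v - 10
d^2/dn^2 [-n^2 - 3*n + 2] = -2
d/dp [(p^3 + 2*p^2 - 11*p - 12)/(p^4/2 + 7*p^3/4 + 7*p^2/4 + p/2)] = 4*(-2*p^4 - 4*p^3 + 69*p^2 + 120*p + 24)/(p^2*(4*p^4 + 20*p^3 + 33*p^2 + 20*p + 4))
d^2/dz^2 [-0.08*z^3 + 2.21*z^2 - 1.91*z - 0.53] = 4.42 - 0.48*z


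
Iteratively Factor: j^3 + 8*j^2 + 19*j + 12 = (j + 4)*(j^2 + 4*j + 3) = (j + 1)*(j + 4)*(j + 3)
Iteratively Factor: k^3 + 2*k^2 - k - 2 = (k - 1)*(k^2 + 3*k + 2) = (k - 1)*(k + 1)*(k + 2)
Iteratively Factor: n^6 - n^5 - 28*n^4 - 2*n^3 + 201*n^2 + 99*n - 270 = (n + 2)*(n^5 - 3*n^4 - 22*n^3 + 42*n^2 + 117*n - 135) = (n + 2)*(n + 3)*(n^4 - 6*n^3 - 4*n^2 + 54*n - 45) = (n - 5)*(n + 2)*(n + 3)*(n^3 - n^2 - 9*n + 9) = (n - 5)*(n - 1)*(n + 2)*(n + 3)*(n^2 - 9) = (n - 5)*(n - 3)*(n - 1)*(n + 2)*(n + 3)*(n + 3)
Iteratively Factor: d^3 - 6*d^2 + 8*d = (d)*(d^2 - 6*d + 8) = d*(d - 4)*(d - 2)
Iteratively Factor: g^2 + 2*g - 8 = (g - 2)*(g + 4)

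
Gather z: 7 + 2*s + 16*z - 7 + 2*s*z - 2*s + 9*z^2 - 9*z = 9*z^2 + z*(2*s + 7)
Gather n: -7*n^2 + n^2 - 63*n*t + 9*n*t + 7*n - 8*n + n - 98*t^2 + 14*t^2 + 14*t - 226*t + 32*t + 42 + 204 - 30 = -6*n^2 - 54*n*t - 84*t^2 - 180*t + 216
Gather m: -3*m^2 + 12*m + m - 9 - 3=-3*m^2 + 13*m - 12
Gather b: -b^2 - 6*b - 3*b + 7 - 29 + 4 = -b^2 - 9*b - 18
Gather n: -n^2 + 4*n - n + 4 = -n^2 + 3*n + 4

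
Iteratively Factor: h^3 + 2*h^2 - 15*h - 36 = (h - 4)*(h^2 + 6*h + 9) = (h - 4)*(h + 3)*(h + 3)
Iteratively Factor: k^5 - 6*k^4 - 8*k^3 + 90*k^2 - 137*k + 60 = (k - 1)*(k^4 - 5*k^3 - 13*k^2 + 77*k - 60) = (k - 3)*(k - 1)*(k^3 - 2*k^2 - 19*k + 20) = (k - 5)*(k - 3)*(k - 1)*(k^2 + 3*k - 4) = (k - 5)*(k - 3)*(k - 1)^2*(k + 4)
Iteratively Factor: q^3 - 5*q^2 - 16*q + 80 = (q + 4)*(q^2 - 9*q + 20) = (q - 4)*(q + 4)*(q - 5)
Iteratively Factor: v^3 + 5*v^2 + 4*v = (v + 1)*(v^2 + 4*v) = v*(v + 1)*(v + 4)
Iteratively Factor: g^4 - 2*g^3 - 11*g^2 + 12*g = (g - 4)*(g^3 + 2*g^2 - 3*g) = g*(g - 4)*(g^2 + 2*g - 3) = g*(g - 4)*(g - 1)*(g + 3)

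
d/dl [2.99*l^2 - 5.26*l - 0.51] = 5.98*l - 5.26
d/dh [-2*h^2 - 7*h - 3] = -4*h - 7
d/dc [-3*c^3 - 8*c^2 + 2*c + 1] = -9*c^2 - 16*c + 2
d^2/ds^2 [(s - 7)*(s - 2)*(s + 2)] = 6*s - 14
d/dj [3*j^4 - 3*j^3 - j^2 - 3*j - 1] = 12*j^3 - 9*j^2 - 2*j - 3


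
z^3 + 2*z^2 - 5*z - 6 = (z - 2)*(z + 1)*(z + 3)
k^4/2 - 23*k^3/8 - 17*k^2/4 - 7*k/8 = k*(k/2 + 1/2)*(k - 7)*(k + 1/4)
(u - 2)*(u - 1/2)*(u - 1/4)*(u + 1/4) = u^4 - 5*u^3/2 + 15*u^2/16 + 5*u/32 - 1/16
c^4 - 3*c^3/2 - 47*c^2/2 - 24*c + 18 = (c - 6)*(c - 1/2)*(c + 2)*(c + 3)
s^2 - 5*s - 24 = (s - 8)*(s + 3)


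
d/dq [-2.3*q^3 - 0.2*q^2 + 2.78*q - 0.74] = -6.9*q^2 - 0.4*q + 2.78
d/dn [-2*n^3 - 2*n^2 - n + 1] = -6*n^2 - 4*n - 1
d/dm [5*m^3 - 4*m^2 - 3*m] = 15*m^2 - 8*m - 3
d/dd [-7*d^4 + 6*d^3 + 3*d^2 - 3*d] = -28*d^3 + 18*d^2 + 6*d - 3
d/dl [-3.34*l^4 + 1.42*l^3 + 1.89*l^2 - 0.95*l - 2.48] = -13.36*l^3 + 4.26*l^2 + 3.78*l - 0.95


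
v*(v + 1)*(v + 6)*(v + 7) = v^4 + 14*v^3 + 55*v^2 + 42*v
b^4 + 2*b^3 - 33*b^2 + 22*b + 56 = (b - 4)*(b - 2)*(b + 1)*(b + 7)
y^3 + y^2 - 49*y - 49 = (y - 7)*(y + 1)*(y + 7)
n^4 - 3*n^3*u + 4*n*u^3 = n*(n - 2*u)^2*(n + u)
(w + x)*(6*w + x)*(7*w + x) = 42*w^3 + 55*w^2*x + 14*w*x^2 + x^3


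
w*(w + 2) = w^2 + 2*w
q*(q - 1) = q^2 - q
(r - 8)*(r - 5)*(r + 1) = r^3 - 12*r^2 + 27*r + 40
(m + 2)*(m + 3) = m^2 + 5*m + 6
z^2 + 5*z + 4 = (z + 1)*(z + 4)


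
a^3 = a^3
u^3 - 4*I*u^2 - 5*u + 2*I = (u - 2*I)*(u - I)^2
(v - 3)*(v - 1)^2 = v^3 - 5*v^2 + 7*v - 3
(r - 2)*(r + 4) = r^2 + 2*r - 8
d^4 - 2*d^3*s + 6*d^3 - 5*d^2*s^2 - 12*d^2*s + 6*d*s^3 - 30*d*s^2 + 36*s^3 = (d + 6)*(d - 3*s)*(d - s)*(d + 2*s)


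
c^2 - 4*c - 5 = (c - 5)*(c + 1)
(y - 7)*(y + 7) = y^2 - 49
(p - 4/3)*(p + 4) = p^2 + 8*p/3 - 16/3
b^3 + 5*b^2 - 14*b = b*(b - 2)*(b + 7)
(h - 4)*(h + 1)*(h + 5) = h^3 + 2*h^2 - 19*h - 20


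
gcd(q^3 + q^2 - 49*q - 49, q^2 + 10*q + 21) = q + 7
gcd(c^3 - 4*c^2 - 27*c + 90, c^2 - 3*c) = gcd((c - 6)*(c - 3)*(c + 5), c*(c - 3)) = c - 3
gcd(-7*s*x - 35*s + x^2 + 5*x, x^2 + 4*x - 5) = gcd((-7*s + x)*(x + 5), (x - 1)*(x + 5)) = x + 5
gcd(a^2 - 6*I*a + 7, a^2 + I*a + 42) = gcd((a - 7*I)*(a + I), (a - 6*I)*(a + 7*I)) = 1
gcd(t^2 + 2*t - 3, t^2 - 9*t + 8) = t - 1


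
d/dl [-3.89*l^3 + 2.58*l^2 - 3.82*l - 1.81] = -11.67*l^2 + 5.16*l - 3.82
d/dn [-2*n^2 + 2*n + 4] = 2 - 4*n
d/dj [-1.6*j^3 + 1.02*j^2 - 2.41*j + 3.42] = -4.8*j^2 + 2.04*j - 2.41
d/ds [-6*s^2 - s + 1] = -12*s - 1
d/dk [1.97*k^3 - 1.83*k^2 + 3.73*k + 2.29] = 5.91*k^2 - 3.66*k + 3.73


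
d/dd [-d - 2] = -1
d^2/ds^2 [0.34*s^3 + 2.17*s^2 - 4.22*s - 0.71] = 2.04*s + 4.34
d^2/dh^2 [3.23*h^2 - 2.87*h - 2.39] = 6.46000000000000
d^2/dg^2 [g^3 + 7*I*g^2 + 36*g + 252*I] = 6*g + 14*I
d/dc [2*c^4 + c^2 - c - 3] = 8*c^3 + 2*c - 1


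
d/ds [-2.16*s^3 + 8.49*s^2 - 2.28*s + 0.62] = -6.48*s^2 + 16.98*s - 2.28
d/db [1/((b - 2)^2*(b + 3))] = -(3*b + 4)/((b - 2)^3*(b + 3)^2)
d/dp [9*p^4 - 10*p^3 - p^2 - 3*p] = 36*p^3 - 30*p^2 - 2*p - 3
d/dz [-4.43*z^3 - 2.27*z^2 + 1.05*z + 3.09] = -13.29*z^2 - 4.54*z + 1.05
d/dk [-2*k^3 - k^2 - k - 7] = -6*k^2 - 2*k - 1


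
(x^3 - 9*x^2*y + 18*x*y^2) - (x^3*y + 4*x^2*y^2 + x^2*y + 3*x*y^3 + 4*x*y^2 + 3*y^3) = -x^3*y + x^3 - 4*x^2*y^2 - 10*x^2*y - 3*x*y^3 + 14*x*y^2 - 3*y^3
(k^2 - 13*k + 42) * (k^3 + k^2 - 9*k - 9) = k^5 - 12*k^4 + 20*k^3 + 150*k^2 - 261*k - 378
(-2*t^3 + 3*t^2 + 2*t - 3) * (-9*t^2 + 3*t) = 18*t^5 - 33*t^4 - 9*t^3 + 33*t^2 - 9*t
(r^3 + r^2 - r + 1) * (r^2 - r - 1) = r^5 - 3*r^3 + r^2 - 1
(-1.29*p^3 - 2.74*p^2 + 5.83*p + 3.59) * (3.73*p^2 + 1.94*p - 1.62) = -4.8117*p^5 - 12.7228*p^4 + 18.5201*p^3 + 29.1397*p^2 - 2.48*p - 5.8158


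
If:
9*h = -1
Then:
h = -1/9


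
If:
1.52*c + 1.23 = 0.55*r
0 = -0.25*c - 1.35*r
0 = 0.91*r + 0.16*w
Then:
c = -0.76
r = 0.14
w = -0.80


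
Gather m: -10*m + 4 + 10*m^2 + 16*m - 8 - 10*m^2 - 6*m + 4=0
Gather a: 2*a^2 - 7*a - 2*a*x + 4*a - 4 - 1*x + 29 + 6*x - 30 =2*a^2 + a*(-2*x - 3) + 5*x - 5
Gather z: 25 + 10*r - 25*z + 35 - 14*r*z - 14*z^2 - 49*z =10*r - 14*z^2 + z*(-14*r - 74) + 60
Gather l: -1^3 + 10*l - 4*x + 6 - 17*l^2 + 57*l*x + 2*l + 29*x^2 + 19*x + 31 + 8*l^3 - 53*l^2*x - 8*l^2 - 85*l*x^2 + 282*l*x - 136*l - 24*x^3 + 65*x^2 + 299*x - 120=8*l^3 + l^2*(-53*x - 25) + l*(-85*x^2 + 339*x - 124) - 24*x^3 + 94*x^2 + 314*x - 84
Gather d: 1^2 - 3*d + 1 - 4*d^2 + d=-4*d^2 - 2*d + 2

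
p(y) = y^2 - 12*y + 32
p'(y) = 2*y - 12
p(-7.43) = 176.36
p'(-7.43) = -26.86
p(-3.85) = 93.02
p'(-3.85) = -19.70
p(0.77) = 23.35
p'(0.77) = -10.46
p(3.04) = 4.76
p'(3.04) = -5.92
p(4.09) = -0.35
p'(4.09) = -3.82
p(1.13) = 19.72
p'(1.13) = -9.74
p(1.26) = 18.47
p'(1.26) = -9.48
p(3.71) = 1.24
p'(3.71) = -4.58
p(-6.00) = 140.00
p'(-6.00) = -24.00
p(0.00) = 32.00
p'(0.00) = -12.00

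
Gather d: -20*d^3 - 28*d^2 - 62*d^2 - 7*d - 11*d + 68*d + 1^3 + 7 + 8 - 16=-20*d^3 - 90*d^2 + 50*d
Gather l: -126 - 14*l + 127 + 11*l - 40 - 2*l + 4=-5*l - 35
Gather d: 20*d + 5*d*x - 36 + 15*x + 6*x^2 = d*(5*x + 20) + 6*x^2 + 15*x - 36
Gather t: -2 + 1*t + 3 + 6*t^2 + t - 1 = 6*t^2 + 2*t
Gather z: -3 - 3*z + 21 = 18 - 3*z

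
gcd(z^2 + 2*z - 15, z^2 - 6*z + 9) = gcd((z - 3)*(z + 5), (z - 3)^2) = z - 3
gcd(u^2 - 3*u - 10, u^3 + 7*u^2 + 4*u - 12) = u + 2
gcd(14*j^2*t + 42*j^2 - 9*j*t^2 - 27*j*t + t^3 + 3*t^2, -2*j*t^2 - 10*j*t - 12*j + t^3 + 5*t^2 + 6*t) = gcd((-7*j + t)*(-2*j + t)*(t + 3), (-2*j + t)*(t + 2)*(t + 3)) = -2*j*t - 6*j + t^2 + 3*t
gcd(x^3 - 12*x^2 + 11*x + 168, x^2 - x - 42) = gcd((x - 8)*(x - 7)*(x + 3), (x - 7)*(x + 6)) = x - 7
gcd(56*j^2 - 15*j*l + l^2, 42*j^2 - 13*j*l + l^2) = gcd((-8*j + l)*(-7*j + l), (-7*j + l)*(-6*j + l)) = 7*j - l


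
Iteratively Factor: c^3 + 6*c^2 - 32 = (c - 2)*(c^2 + 8*c + 16) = (c - 2)*(c + 4)*(c + 4)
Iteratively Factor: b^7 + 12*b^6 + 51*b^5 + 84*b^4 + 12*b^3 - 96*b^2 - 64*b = (b)*(b^6 + 12*b^5 + 51*b^4 + 84*b^3 + 12*b^2 - 96*b - 64) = b*(b + 1)*(b^5 + 11*b^4 + 40*b^3 + 44*b^2 - 32*b - 64) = b*(b + 1)*(b + 4)*(b^4 + 7*b^3 + 12*b^2 - 4*b - 16) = b*(b + 1)*(b + 2)*(b + 4)*(b^3 + 5*b^2 + 2*b - 8) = b*(b + 1)*(b + 2)^2*(b + 4)*(b^2 + 3*b - 4) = b*(b + 1)*(b + 2)^2*(b + 4)^2*(b - 1)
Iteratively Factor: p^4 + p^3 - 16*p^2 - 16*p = (p - 4)*(p^3 + 5*p^2 + 4*p) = (p - 4)*(p + 4)*(p^2 + p) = (p - 4)*(p + 1)*(p + 4)*(p)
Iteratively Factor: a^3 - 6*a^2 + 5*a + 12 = (a + 1)*(a^2 - 7*a + 12) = (a - 4)*(a + 1)*(a - 3)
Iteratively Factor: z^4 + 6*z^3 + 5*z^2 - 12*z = (z + 4)*(z^3 + 2*z^2 - 3*z) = (z - 1)*(z + 4)*(z^2 + 3*z) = z*(z - 1)*(z + 4)*(z + 3)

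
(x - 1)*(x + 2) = x^2 + x - 2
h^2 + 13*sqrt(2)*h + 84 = (h + 6*sqrt(2))*(h + 7*sqrt(2))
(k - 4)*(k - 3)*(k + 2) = k^3 - 5*k^2 - 2*k + 24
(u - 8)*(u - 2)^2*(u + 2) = u^4 - 10*u^3 + 12*u^2 + 40*u - 64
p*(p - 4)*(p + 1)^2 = p^4 - 2*p^3 - 7*p^2 - 4*p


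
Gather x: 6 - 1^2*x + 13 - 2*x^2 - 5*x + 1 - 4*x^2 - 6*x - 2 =-6*x^2 - 12*x + 18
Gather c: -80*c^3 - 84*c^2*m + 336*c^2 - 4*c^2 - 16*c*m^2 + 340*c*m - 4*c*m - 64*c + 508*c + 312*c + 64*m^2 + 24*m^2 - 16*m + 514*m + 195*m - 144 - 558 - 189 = -80*c^3 + c^2*(332 - 84*m) + c*(-16*m^2 + 336*m + 756) + 88*m^2 + 693*m - 891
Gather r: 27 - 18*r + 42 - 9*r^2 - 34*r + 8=-9*r^2 - 52*r + 77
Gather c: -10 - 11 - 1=-22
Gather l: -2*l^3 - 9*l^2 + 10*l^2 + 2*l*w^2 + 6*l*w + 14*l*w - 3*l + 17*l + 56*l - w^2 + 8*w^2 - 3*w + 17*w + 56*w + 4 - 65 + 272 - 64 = -2*l^3 + l^2 + l*(2*w^2 + 20*w + 70) + 7*w^2 + 70*w + 147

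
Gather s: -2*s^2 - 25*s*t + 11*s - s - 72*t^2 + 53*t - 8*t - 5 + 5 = -2*s^2 + s*(10 - 25*t) - 72*t^2 + 45*t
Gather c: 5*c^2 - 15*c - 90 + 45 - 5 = 5*c^2 - 15*c - 50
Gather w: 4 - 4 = 0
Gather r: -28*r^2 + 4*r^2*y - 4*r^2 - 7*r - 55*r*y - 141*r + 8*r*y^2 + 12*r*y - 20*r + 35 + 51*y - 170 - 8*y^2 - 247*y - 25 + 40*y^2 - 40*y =r^2*(4*y - 32) + r*(8*y^2 - 43*y - 168) + 32*y^2 - 236*y - 160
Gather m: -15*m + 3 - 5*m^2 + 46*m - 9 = -5*m^2 + 31*m - 6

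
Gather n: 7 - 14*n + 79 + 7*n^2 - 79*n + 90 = 7*n^2 - 93*n + 176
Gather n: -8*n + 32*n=24*n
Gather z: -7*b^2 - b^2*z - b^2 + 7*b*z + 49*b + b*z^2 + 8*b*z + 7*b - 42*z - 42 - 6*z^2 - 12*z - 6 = -8*b^2 + 56*b + z^2*(b - 6) + z*(-b^2 + 15*b - 54) - 48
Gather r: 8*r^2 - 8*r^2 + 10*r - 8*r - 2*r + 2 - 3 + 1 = 0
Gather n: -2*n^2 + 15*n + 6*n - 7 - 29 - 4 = -2*n^2 + 21*n - 40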